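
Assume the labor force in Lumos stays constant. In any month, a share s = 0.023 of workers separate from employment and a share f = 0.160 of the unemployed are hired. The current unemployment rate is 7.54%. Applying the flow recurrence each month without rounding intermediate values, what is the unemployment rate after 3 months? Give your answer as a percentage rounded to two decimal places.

Unemployment rate after three months ≈ 9.83%.

With a fixed labor force, u_{t+1} = u_t + s·(1−u_t) − f·u_t = u_t·(1−s−f) + s.
Here 1−s−f = 0.817 and s = 0.023.
u_1 = 0.075400 × 0.817 + 0.023 = 0.084602.
u_2 = 0.084602 × 0.817 + 0.023 = 0.092120.
u_3 = 0.092120 × 0.817 + 0.023 = 0.098262.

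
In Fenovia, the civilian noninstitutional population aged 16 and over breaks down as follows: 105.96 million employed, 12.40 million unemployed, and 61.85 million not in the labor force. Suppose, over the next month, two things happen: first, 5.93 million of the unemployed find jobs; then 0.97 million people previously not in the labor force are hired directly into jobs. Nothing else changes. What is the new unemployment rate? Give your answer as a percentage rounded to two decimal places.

Initially, labor force = 105.96 + 12.40 = 118.36 million, so u = 12.40/118.36 = 10.48%.
After the first change, unemployed falls and employed rises by 5.93; labor force unchanged → E = 111.89, U = 6.47, labor force = 118.36 million.
After the second change, employed and labor force both rise by 0.97; unemployed unchanged → E = 112.86, U = 6.47, labor force = 119.33 million.
New unemployment rate = 6.47 / 119.33 = 5.42%.

New unemployment rate ≈ 5.42%.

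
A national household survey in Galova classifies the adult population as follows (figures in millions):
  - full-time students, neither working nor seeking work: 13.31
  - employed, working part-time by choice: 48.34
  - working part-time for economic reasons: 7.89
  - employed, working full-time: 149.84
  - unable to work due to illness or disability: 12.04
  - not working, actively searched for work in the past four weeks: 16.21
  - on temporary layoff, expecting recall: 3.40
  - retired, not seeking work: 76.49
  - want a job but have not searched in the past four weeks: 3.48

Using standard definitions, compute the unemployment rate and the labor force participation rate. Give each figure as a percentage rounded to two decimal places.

Unemployment rate ≈ 8.69%; labor force participation rate ≈ 68.18%.

Employed = 48.34 + 7.89 + 149.84 = 206.07 million (anyone who worked, including part-time for economic reasons, counts as employed).
Unemployed = 16.21 + 3.40 = 19.61 million (jobless and actively searching, or on temporary layoff).
Labor force = 206.07 + 19.61 = 225.68 million.
Not in labor force = 13.31 + 12.04 + 76.49 + 3.48 = 105.32 million (those not working and not actively searching are outside the labor force — including those who want a job but have given up searching).
Civilian working-age population = 225.68 + 105.32 = 331.00 million.
Unemployment rate = 19.61 / 225.68 = 8.69%.
Labor force participation rate = 225.68 / 331.00 = 68.18%.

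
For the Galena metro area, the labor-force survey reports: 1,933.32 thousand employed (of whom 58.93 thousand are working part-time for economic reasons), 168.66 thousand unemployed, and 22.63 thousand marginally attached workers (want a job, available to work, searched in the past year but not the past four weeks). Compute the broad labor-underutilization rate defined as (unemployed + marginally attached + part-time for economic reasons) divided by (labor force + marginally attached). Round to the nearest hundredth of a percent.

Broad underutilization rate ≈ 11.78%.

Labor force = 1,933.32 + 168.66 = 2,101.98 thousand.
Numerator = 168.66 + 22.63 + 58.93 = 250.22 thousand.
Denominator = 2,101.98 + 22.63 = 2,124.61 thousand.
Broad rate = 250.22 / 2,124.61 = 11.78%.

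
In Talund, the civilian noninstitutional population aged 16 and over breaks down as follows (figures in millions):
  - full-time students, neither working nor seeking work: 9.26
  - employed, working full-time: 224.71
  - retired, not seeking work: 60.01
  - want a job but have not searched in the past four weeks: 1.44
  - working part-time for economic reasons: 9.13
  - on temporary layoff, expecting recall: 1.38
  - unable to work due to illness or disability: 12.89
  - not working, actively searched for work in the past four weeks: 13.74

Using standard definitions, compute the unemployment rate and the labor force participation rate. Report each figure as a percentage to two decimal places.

Employed = 224.71 + 9.13 = 233.84 million (anyone who worked, including part-time for economic reasons, counts as employed).
Unemployed = 1.38 + 13.74 = 15.12 million (jobless and actively searching, or on temporary layoff).
Labor force = 233.84 + 15.12 = 248.96 million.
Not in labor force = 9.26 + 60.01 + 1.44 + 12.89 = 83.60 million (those not working and not actively searching are outside the labor force — including those who want a job but have given up searching).
Civilian working-age population = 248.96 + 83.60 = 332.56 million.
Unemployment rate = 15.12 / 248.96 = 6.07%.
Labor force participation rate = 248.96 / 332.56 = 74.86%.

Unemployment rate ≈ 6.07%; labor force participation rate ≈ 74.86%.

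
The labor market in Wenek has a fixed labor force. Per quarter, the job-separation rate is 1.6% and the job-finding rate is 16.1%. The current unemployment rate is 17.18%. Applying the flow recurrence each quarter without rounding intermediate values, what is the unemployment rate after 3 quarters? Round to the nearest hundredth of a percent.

With a fixed labor force, u_{t+1} = u_t + s·(1−u_t) − f·u_t = u_t·(1−s−f) + s.
Here 1−s−f = 0.823 and s = 0.016.
u_1 = 0.171800 × 0.823 + 0.016 = 0.157391.
u_2 = 0.157391 × 0.823 + 0.016 = 0.145533.
u_3 = 0.145533 × 0.823 + 0.016 = 0.135774.

Unemployment rate after three quarters ≈ 13.58%.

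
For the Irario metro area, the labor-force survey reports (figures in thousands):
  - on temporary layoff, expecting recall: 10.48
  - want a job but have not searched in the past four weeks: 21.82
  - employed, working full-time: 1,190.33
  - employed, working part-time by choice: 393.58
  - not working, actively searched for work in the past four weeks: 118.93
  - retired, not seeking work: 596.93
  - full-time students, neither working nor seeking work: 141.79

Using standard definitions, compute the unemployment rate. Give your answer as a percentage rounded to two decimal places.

Employed = 1,190.33 + 393.58 = 1,583.91 thousand.
Unemployed = 10.48 + 118.93 = 129.41 thousand (jobless and actively searching, or on temporary layoff).
Labor force = 1,583.91 + 129.41 = 1,713.32 thousand.
Unemployment rate = 129.41 / 1,713.32 = 7.55%.

Unemployment rate ≈ 7.55%.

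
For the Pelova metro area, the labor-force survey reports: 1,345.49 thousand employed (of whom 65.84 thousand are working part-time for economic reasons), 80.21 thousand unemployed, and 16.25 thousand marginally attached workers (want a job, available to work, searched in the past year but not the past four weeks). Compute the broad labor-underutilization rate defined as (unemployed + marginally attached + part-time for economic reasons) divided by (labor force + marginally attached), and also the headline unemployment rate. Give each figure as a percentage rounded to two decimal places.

Labor force = 1,345.49 + 80.21 = 1,425.70 thousand.
Numerator = 80.21 + 16.25 + 65.84 = 162.30 thousand.
Denominator = 1,425.70 + 16.25 = 1,441.95 thousand.
Broad rate = 162.30 / 1,441.95 = 11.26%.
Headline unemployment rate = 80.21 / 1,425.70 = 5.63%.

Broad underutilization rate ≈ 11.26%; headline unemployment rate ≈ 5.63%.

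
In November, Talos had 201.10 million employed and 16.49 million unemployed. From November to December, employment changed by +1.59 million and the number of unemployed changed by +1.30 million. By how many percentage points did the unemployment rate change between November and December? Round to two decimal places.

The unemployment rate changed by +0.49 percentage points.

November: labor force = 201.10 + 16.49 = 217.59; u = 16.49/217.59 = 7.58%.
December: labor force = 202.69 + 17.79 = 220.48; u = 17.79/220.48 = 8.07%.
Change = 8.07% − 7.58% = +0.49 pp.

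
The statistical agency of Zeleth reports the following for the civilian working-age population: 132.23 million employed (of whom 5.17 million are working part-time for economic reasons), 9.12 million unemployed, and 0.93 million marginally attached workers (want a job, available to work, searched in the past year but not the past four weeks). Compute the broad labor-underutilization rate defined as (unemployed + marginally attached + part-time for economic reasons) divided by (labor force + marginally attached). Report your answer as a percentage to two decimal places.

Broad underutilization rate ≈ 10.70%.

Labor force = 132.23 + 9.12 = 141.35 million.
Numerator = 9.12 + 0.93 + 5.17 = 15.22 million.
Denominator = 141.35 + 0.93 = 142.28 million.
Broad rate = 15.22 / 142.28 = 10.70%.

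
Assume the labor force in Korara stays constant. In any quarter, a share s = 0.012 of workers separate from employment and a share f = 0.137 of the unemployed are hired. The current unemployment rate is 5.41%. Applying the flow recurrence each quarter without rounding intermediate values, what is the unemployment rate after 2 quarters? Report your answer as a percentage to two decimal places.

With a fixed labor force, u_{t+1} = u_t + s·(1−u_t) − f·u_t = u_t·(1−s−f) + s.
Here 1−s−f = 0.851 and s = 0.012.
u_1 = 0.054100 × 0.851 + 0.012 = 0.058039.
u_2 = 0.058039 × 0.851 + 0.012 = 0.061391.

Unemployment rate after two quarters ≈ 6.14%.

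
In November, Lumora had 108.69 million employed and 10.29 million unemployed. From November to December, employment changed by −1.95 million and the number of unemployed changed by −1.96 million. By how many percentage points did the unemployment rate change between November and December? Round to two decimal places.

The unemployment rate changed by −1.41 percentage points.

November: labor force = 108.69 + 10.29 = 118.98; u = 10.29/118.98 = 8.65%.
December: labor force = 106.74 + 8.33 = 115.07; u = 8.33/115.07 = 7.24%.
Change = 7.24% − 8.65% = −1.41 pp.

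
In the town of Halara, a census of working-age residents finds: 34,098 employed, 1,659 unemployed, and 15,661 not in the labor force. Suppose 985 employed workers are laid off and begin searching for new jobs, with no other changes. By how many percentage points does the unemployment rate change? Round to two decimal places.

The unemployment rate changes by +2.75 percentage points.

Initially, labor force = 34,098 + 1,659 = 35,757, so u = 1,659/35,757 = 4.64%.
After the change, employed falls and unemployed rises by 985; labor force unchanged → E = 33,113, U = 2,644, labor force = 35,757.
New unemployment rate = 2,644 / 35,757 = 7.39%.
Change = 7.39% − 4.64% = +2.75 percentage points.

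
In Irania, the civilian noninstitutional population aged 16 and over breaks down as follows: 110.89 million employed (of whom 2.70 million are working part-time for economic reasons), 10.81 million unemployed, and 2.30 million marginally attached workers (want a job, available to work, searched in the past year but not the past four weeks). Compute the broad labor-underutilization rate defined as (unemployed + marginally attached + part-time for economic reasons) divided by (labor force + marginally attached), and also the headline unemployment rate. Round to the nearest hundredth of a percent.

Broad underutilization rate ≈ 12.75%; headline unemployment rate ≈ 8.88%.

Labor force = 110.89 + 10.81 = 121.70 million.
Numerator = 10.81 + 2.30 + 2.70 = 15.81 million.
Denominator = 121.70 + 2.30 = 124.00 million.
Broad rate = 15.81 / 124.00 = 12.75%.
Headline unemployment rate = 10.81 / 121.70 = 8.88%.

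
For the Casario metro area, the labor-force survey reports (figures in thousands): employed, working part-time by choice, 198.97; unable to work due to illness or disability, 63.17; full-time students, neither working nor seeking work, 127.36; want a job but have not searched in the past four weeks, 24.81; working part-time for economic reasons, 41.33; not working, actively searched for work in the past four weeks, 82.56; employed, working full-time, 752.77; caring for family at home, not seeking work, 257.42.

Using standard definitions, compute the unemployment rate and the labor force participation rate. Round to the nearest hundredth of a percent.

Employed = 198.97 + 41.33 + 752.77 = 993.07 thousand (anyone who worked, including part-time for economic reasons, counts as employed).
Unemployed = 82.56 thousand.
Labor force = 993.07 + 82.56 = 1,075.63 thousand.
Not in labor force = 63.17 + 127.36 + 24.81 + 257.42 = 472.76 thousand (those not working and not actively searching are outside the labor force — including those who want a job but have given up searching).
Civilian working-age population = 1,075.63 + 472.76 = 1,548.39 thousand.
Unemployment rate = 82.56 / 1,075.63 = 7.68%.
Labor force participation rate = 1,075.63 / 1,548.39 = 69.47%.

Unemployment rate ≈ 7.68%; labor force participation rate ≈ 69.47%.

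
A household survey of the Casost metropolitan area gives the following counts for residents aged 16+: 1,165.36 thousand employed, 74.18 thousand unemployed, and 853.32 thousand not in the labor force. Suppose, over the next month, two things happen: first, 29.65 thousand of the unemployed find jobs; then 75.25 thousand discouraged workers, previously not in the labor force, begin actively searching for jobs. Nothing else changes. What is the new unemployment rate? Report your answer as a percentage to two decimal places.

New unemployment rate ≈ 9.11%.

Initially, labor force = 1,165.36 + 74.18 = 1,239.54 thousand, so u = 74.18/1,239.54 = 5.98%.
After the first change, unemployed falls and employed rises by 29.65; labor force unchanged → E = 1,195.01, U = 44.53, labor force = 1,239.54 thousand.
After the second change, unemployed and labor force both rise by 75.25 → E = 1,195.01, U = 119.78, labor force = 1,314.79 thousand.
New unemployment rate = 119.78 / 1,314.79 = 9.11%.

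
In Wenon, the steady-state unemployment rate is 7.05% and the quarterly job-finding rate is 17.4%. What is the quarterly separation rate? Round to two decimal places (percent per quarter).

From u* = s/(s+f): s = u·f/(1−u).
s = 0.0705 × 17.4 / (1 − 0.0705) = 1.2267 / 0.9295 ≈ 1.32% per quarter.

Separation rate ≈ 1.32% per quarter.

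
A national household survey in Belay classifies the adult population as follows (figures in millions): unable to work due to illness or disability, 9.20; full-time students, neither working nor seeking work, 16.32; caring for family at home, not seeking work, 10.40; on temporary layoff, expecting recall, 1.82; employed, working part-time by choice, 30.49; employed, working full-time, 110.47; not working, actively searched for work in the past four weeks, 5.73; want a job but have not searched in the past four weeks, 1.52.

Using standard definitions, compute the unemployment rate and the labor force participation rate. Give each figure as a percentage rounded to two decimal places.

Employed = 30.49 + 110.47 = 140.96 million.
Unemployed = 1.82 + 5.73 = 7.55 million (jobless and actively searching, or on temporary layoff).
Labor force = 140.96 + 7.55 = 148.51 million.
Not in labor force = 9.20 + 16.32 + 10.40 + 1.52 = 37.44 million (those not working and not actively searching are outside the labor force — including those who want a job but have given up searching).
Civilian working-age population = 148.51 + 37.44 = 185.95 million.
Unemployment rate = 7.55 / 148.51 = 5.08%.
Labor force participation rate = 148.51 / 185.95 = 79.87%.

Unemployment rate ≈ 5.08%; labor force participation rate ≈ 79.87%.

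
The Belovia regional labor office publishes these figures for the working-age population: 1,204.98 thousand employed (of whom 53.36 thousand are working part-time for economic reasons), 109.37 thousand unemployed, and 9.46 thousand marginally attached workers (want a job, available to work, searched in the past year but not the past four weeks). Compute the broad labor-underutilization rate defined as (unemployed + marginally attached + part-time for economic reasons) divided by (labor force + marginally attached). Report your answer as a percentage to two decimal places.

Broad underutilization rate ≈ 13.01%.

Labor force = 1,204.98 + 109.37 = 1,314.35 thousand.
Numerator = 109.37 + 9.46 + 53.36 = 172.19 thousand.
Denominator = 1,314.35 + 9.46 = 1,323.81 thousand.
Broad rate = 172.19 / 1,323.81 = 13.01%.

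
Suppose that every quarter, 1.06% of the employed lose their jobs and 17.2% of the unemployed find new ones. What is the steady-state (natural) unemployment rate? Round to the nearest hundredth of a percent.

Steady-state unemployment rate ≈ 5.81%.

At steady state the flows balance: s·E = f·U, so U/(E+U) = s/(s+f).
u* = 1.06 / (1.06 + 17.2) = 1.06 / 18.26 = 5.81%.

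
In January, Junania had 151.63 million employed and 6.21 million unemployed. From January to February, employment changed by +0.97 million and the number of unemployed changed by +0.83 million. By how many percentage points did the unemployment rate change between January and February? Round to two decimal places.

January: labor force = 151.63 + 6.21 = 157.84; u = 6.21/157.84 = 3.93%.
February: labor force = 152.60 + 7.04 = 159.64; u = 7.04/159.64 = 4.41%.
Change = 4.41% − 3.93% = +0.48 pp.

The unemployment rate changed by +0.48 percentage points.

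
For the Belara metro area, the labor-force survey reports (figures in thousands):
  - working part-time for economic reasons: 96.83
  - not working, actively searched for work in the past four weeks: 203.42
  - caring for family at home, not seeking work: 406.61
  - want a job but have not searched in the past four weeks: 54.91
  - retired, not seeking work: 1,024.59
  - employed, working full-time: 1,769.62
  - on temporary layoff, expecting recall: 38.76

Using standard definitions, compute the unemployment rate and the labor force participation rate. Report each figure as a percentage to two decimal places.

Unemployment rate ≈ 11.49%; labor force participation rate ≈ 58.66%.

Employed = 96.83 + 1,769.62 = 1,866.45 thousand (anyone who worked, including part-time for economic reasons, counts as employed).
Unemployed = 203.42 + 38.76 = 242.18 thousand (jobless and actively searching, or on temporary layoff).
Labor force = 1,866.45 + 242.18 = 2,108.63 thousand.
Not in labor force = 406.61 + 54.91 + 1,024.59 = 1,486.11 thousand (those not working and not actively searching are outside the labor force — including those who want a job but have given up searching).
Civilian working-age population = 2,108.63 + 1,486.11 = 3,594.74 thousand.
Unemployment rate = 242.18 / 2,108.63 = 11.49%.
Labor force participation rate = 2,108.63 / 3,594.74 = 58.66%.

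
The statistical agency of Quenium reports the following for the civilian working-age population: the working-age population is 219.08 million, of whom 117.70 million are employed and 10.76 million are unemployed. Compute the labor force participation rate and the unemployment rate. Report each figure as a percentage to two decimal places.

Labor force participation rate ≈ 58.64%; unemployment rate ≈ 8.38%.

Labor force = employed + unemployed = 117.70 + 10.76 = 128.46 million.
Unemployment rate = 10.76 / 128.46 = 8.38%.
Labor force participation rate = 128.46 / 219.08 = 58.64%.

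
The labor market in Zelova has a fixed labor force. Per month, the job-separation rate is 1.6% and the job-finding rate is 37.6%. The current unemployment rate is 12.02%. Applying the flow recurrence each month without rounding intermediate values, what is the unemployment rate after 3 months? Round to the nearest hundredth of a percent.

Unemployment rate after three months ≈ 5.87%.

With a fixed labor force, u_{t+1} = u_t + s·(1−u_t) − f·u_t = u_t·(1−s−f) + s.
Here 1−s−f = 0.608 and s = 0.016.
u_1 = 0.120200 × 0.608 + 0.016 = 0.089082.
u_2 = 0.089082 × 0.608 + 0.016 = 0.070162.
u_3 = 0.070162 × 0.608 + 0.016 = 0.058658.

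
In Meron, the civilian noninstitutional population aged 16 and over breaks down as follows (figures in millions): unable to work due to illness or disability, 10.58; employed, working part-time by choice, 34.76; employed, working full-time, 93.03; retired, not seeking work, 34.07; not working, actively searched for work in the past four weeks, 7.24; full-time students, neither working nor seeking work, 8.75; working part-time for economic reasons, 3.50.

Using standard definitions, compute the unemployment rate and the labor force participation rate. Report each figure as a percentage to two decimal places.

Unemployment rate ≈ 5.23%; labor force participation rate ≈ 72.18%.

Employed = 34.76 + 93.03 + 3.50 = 131.29 million (anyone who worked, including part-time for economic reasons, counts as employed).
Unemployed = 7.24 million.
Labor force = 131.29 + 7.24 = 138.53 million.
Not in labor force = 10.58 + 34.07 + 8.75 = 53.40 million (those not working and not actively searching are outside the labor force).
Civilian working-age population = 138.53 + 53.40 = 191.93 million.
Unemployment rate = 7.24 / 138.53 = 5.23%.
Labor force participation rate = 138.53 / 191.93 = 72.18%.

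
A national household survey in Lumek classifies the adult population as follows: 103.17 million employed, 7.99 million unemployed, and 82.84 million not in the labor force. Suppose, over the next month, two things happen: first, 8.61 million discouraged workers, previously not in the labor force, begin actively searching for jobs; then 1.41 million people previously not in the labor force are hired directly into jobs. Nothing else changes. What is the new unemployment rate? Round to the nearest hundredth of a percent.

New unemployment rate ≈ 13.70%.

Initially, labor force = 103.17 + 7.99 = 111.16 million, so u = 7.99/111.16 = 7.19%.
After the first change, unemployed and labor force both rise by 8.61 → E = 103.17, U = 16.60, labor force = 119.77 million.
After the second change, employed and labor force both rise by 1.41; unemployed unchanged → E = 104.58, U = 16.60, labor force = 121.18 million.
New unemployment rate = 16.60 / 121.18 = 13.70%.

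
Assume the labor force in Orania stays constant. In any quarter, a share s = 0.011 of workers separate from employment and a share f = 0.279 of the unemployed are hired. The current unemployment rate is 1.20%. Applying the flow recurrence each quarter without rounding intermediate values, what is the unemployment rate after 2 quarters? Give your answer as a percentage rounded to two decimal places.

With a fixed labor force, u_{t+1} = u_t + s·(1−u_t) − f·u_t = u_t·(1−s−f) + s.
Here 1−s−f = 0.710 and s = 0.011.
u_1 = 0.012000 × 0.710 + 0.011 = 0.019520.
u_2 = 0.019520 × 0.710 + 0.011 = 0.024859.

Unemployment rate after two quarters ≈ 2.49%.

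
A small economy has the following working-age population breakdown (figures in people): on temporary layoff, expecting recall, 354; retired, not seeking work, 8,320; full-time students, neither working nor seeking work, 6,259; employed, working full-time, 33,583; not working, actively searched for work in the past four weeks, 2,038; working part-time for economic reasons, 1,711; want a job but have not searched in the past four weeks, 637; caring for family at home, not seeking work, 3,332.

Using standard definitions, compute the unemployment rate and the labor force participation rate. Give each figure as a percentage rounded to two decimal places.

Employed = 33,583 + 1,711 = 35,294 (anyone who worked, including part-time for economic reasons, counts as employed).
Unemployed = 354 + 2,038 = 2,392 (jobless and actively searching, or on temporary layoff).
Labor force = 35,294 + 2,392 = 37,686.
Not in labor force = 8,320 + 6,259 + 637 + 3,332 = 18,548 (those not working and not actively searching are outside the labor force — including those who want a job but have given up searching).
Civilian working-age population = 37,686 + 18,548 = 56,234.
Unemployment rate = 2,392 / 37,686 = 6.35%.
Labor force participation rate = 37,686 / 56,234 = 67.02%.

Unemployment rate ≈ 6.35%; labor force participation rate ≈ 67.02%.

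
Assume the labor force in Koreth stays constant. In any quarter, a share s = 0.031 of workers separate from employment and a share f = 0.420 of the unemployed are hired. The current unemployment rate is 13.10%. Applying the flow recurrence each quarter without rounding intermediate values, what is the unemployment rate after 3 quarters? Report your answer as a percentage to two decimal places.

With a fixed labor force, u_{t+1} = u_t + s·(1−u_t) − f·u_t = u_t·(1−s−f) + s.
Here 1−s−f = 0.549 and s = 0.031.
u_1 = 0.131000 × 0.549 + 0.031 = 0.102919.
u_2 = 0.102919 × 0.549 + 0.031 = 0.087503.
u_3 = 0.087503 × 0.549 + 0.031 = 0.079039.

Unemployment rate after three quarters ≈ 7.90%.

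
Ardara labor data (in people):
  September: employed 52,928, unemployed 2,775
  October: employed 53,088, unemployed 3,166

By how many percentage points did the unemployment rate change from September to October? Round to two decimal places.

The unemployment rate changed by +0.65 percentage points.

September: labor force = 52,928 + 2,775 = 55,703; u = 2,775/55,703 = 4.98%.
October: labor force = 53,088 + 3,166 = 56,254; u = 3,166/56,254 = 5.63%.
Change = 5.63% − 4.98% = +0.65 pp.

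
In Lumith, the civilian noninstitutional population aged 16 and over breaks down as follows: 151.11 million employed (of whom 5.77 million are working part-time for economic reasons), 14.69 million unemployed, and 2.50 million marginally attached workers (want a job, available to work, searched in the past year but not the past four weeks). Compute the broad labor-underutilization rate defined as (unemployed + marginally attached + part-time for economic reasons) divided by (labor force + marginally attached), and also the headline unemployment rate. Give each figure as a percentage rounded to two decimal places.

Labor force = 151.11 + 14.69 = 165.80 million.
Numerator = 14.69 + 2.50 + 5.77 = 22.96 million.
Denominator = 165.80 + 2.50 = 168.30 million.
Broad rate = 22.96 / 168.30 = 13.64%.
Headline unemployment rate = 14.69 / 165.80 = 8.86%.

Broad underutilization rate ≈ 13.64%; headline unemployment rate ≈ 8.86%.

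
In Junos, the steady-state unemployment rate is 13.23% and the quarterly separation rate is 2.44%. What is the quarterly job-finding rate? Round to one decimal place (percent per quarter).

Job-finding rate ≈ 16.0% per quarter.

From u* = s/(s+f): f = s·(1−u)/u.
f = 2.44 × (1 − 0.1323) / 0.1323 = 2.1172 / 0.1323 ≈ 16.0% per quarter.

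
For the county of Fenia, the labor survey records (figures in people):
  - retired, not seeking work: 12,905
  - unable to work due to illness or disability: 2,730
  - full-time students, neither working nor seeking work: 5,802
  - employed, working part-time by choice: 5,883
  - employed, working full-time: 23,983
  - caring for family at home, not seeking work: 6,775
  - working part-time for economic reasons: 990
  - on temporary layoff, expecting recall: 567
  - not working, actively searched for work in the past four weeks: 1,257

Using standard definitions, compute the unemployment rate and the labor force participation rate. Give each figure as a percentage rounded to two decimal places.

Employed = 5,883 + 23,983 + 990 = 30,856 (anyone who worked, including part-time for economic reasons, counts as employed).
Unemployed = 567 + 1,257 = 1,824 (jobless and actively searching, or on temporary layoff).
Labor force = 30,856 + 1,824 = 32,680.
Not in labor force = 12,905 + 2,730 + 5,802 + 6,775 = 28,212 (those not working and not actively searching are outside the labor force).
Civilian working-age population = 32,680 + 28,212 = 60,892.
Unemployment rate = 1,824 / 32,680 = 5.58%.
Labor force participation rate = 32,680 / 60,892 = 53.67%.

Unemployment rate ≈ 5.58%; labor force participation rate ≈ 53.67%.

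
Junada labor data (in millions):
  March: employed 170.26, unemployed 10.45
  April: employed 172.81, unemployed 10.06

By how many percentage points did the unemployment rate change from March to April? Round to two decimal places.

March: labor force = 170.26 + 10.45 = 180.71; u = 10.45/180.71 = 5.78%.
April: labor force = 172.81 + 10.06 = 182.87; u = 10.06/182.87 = 5.50%.
Change = 5.50% − 5.78% = −0.28 pp.

The unemployment rate changed by −0.28 percentage points.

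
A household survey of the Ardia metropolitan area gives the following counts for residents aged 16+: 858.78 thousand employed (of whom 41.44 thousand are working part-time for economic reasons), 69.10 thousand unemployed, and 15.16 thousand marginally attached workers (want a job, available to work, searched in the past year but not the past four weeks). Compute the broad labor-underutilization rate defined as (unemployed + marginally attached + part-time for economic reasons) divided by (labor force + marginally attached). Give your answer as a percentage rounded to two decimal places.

Broad underutilization rate ≈ 13.33%.

Labor force = 858.78 + 69.10 = 927.88 thousand.
Numerator = 69.10 + 15.16 + 41.44 = 125.70 thousand.
Denominator = 927.88 + 15.16 = 943.04 thousand.
Broad rate = 125.70 / 943.04 = 13.33%.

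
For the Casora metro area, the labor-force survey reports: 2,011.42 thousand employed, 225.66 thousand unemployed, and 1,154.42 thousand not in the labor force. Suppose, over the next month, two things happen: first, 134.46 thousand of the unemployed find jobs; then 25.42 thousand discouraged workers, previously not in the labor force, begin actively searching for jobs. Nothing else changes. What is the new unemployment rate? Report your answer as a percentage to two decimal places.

New unemployment rate ≈ 5.15%.

Initially, labor force = 2,011.42 + 225.66 = 2,237.08 thousand, so u = 225.66/2,237.08 = 10.09%.
After the first change, unemployed falls and employed rises by 134.46; labor force unchanged → E = 2,145.88, U = 91.20, labor force = 2,237.08 thousand.
After the second change, unemployed and labor force both rise by 25.42 → E = 2,145.88, U = 116.62, labor force = 2,262.50 thousand.
New unemployment rate = 116.62 / 2,262.50 = 5.15%.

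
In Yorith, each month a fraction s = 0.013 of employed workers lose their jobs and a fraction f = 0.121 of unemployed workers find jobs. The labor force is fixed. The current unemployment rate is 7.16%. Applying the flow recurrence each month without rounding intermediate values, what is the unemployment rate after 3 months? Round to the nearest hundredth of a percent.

With a fixed labor force, u_{t+1} = u_t + s·(1−u_t) − f·u_t = u_t·(1−s−f) + s.
Here 1−s−f = 0.866 and s = 0.013.
u_1 = 0.071600 × 0.866 + 0.013 = 0.075006.
u_2 = 0.075006 × 0.866 + 0.013 = 0.077955.
u_3 = 0.077955 × 0.866 + 0.013 = 0.080509.

Unemployment rate after three months ≈ 8.05%.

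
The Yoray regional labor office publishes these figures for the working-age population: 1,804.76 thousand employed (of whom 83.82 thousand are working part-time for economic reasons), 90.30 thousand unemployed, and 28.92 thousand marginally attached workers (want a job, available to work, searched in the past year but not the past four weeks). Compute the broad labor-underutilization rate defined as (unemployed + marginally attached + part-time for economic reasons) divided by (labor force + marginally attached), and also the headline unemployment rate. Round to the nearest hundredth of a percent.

Broad underutilization rate ≈ 10.55%; headline unemployment rate ≈ 4.77%.

Labor force = 1,804.76 + 90.30 = 1,895.06 thousand.
Numerator = 90.30 + 28.92 + 83.82 = 203.04 thousand.
Denominator = 1,895.06 + 28.92 = 1,923.98 thousand.
Broad rate = 203.04 / 1,923.98 = 10.55%.
Headline unemployment rate = 90.30 / 1,895.06 = 4.77%.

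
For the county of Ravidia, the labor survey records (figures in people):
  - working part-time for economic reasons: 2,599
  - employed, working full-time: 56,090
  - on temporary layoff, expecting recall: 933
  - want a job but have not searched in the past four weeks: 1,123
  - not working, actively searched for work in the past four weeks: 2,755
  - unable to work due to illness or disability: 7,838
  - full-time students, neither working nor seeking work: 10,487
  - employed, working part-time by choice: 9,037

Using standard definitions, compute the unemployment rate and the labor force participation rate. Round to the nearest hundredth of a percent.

Employed = 2,599 + 56,090 + 9,037 = 67,726 (anyone who worked, including part-time for economic reasons, counts as employed).
Unemployed = 933 + 2,755 = 3,688 (jobless and actively searching, or on temporary layoff).
Labor force = 67,726 + 3,688 = 71,414.
Not in labor force = 1,123 + 7,838 + 10,487 = 19,448 (those not working and not actively searching are outside the labor force — including those who want a job but have given up searching).
Civilian working-age population = 71,414 + 19,448 = 90,862.
Unemployment rate = 3,688 / 71,414 = 5.16%.
Labor force participation rate = 71,414 / 90,862 = 78.60%.

Unemployment rate ≈ 5.16%; labor force participation rate ≈ 78.60%.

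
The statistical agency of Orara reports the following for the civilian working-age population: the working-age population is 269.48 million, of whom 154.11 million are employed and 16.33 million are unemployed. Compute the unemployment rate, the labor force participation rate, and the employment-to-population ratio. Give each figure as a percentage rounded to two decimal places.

Labor force = employed + unemployed = 154.11 + 16.33 = 170.44 million.
Unemployment rate = 16.33 / 170.44 = 9.58%.
Labor force participation rate = 170.44 / 269.48 = 63.25%.
Employment-population ratio = 154.11 / 269.48 = 57.19%.

Unemployment rate ≈ 9.58%; labor force participation rate ≈ 63.25%; employment-population ratio ≈ 57.19%.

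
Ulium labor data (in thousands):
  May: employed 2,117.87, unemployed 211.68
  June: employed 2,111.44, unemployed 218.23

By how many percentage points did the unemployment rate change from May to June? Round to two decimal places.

The unemployment rate changed by +0.28 percentage points.

May: labor force = 2,117.87 + 211.68 = 2,329.55; u = 211.68/2,329.55 = 9.09%.
June: labor force = 2,111.44 + 218.23 = 2,329.67; u = 218.23/2,329.67 = 9.37%.
Change = 9.37% − 9.09% = +0.28 pp.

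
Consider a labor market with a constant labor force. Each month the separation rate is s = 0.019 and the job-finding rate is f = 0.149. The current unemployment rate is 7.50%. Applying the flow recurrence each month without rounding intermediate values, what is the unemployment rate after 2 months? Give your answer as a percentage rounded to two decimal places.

With a fixed labor force, u_{t+1} = u_t + s·(1−u_t) − f·u_t = u_t·(1−s−f) + s.
Here 1−s−f = 0.832 and s = 0.019.
u_1 = 0.075000 × 0.832 + 0.019 = 0.081400.
u_2 = 0.081400 × 0.832 + 0.019 = 0.086725.

Unemployment rate after two months ≈ 8.67%.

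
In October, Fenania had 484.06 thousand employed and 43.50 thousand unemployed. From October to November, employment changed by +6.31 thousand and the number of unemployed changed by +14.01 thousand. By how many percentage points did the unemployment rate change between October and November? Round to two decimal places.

The unemployment rate changed by +2.25 percentage points.

October: labor force = 484.06 + 43.50 = 527.56; u = 43.50/527.56 = 8.25%.
November: labor force = 490.37 + 57.51 = 547.88; u = 57.51/547.88 = 10.50%.
Change = 10.50% − 8.25% = +2.25 pp.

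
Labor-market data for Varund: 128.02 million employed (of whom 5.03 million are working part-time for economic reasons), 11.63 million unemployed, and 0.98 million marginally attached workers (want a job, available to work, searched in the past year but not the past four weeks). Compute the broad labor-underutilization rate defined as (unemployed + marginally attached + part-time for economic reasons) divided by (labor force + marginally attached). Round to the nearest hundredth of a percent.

Broad underutilization rate ≈ 12.54%.

Labor force = 128.02 + 11.63 = 139.65 million.
Numerator = 11.63 + 0.98 + 5.03 = 17.64 million.
Denominator = 139.65 + 0.98 = 140.63 million.
Broad rate = 17.64 / 140.63 = 12.54%.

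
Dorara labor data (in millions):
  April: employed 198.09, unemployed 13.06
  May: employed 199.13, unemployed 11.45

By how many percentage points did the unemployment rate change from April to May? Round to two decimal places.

April: labor force = 198.09 + 13.06 = 211.15; u = 13.06/211.15 = 6.19%.
May: labor force = 199.13 + 11.45 = 210.58; u = 11.45/210.58 = 5.44%.
Change = 5.44% − 6.19% = −0.75 pp.

The unemployment rate changed by −0.75 percentage points.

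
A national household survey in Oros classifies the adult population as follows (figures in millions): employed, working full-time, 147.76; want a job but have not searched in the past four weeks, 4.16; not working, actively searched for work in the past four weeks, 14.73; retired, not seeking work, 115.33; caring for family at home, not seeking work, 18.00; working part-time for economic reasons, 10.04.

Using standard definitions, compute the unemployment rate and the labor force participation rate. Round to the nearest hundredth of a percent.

Employed = 147.76 + 10.04 = 157.80 million (anyone who worked, including part-time for economic reasons, counts as employed).
Unemployed = 14.73 million.
Labor force = 157.80 + 14.73 = 172.53 million.
Not in labor force = 4.16 + 115.33 + 18.00 = 137.49 million (those not working and not actively searching are outside the labor force — including those who want a job but have given up searching).
Civilian working-age population = 172.53 + 137.49 = 310.02 million.
Unemployment rate = 14.73 / 172.53 = 8.54%.
Labor force participation rate = 172.53 / 310.02 = 55.65%.

Unemployment rate ≈ 8.54%; labor force participation rate ≈ 55.65%.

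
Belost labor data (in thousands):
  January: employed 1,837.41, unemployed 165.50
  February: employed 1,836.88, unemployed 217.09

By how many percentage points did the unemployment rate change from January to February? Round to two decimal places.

The unemployment rate changed by +2.31 percentage points.

January: labor force = 1,837.41 + 165.50 = 2,002.91; u = 165.50/2,002.91 = 8.26%.
February: labor force = 1,836.88 + 217.09 = 2,053.97; u = 217.09/2,053.97 = 10.57%.
Change = 10.57% − 8.26% = +2.31 pp.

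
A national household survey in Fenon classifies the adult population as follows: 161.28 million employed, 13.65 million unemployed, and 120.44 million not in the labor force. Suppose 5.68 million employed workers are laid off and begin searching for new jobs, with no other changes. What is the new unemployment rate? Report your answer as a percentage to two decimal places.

New unemployment rate ≈ 11.05%.

Initially, labor force = 161.28 + 13.65 = 174.93 million, so u = 13.65/174.93 = 7.80%.
After the change, employed falls and unemployed rises by 5.68; labor force unchanged → E = 155.60, U = 19.33, labor force = 174.93 million.
New unemployment rate = 19.33 / 174.93 = 11.05%.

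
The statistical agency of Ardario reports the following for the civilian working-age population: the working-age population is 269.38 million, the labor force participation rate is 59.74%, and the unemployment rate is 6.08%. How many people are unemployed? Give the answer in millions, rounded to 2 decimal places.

About 9.78 million are unemployed.

Labor force = 0.5974 × 269.38 = 160.93 million.
Unemployed = 0.0608 × 160.93 ≈ 9.78 million.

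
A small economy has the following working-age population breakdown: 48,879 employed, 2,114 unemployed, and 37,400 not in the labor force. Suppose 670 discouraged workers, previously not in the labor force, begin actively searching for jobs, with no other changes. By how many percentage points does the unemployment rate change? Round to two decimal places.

Initially, labor force = 48,879 + 2,114 = 50,993, so u = 2,114/50,993 = 4.15%.
After the change, unemployed and labor force both rise by 670 → E = 48,879, U = 2,784, labor force = 51,663.
New unemployment rate = 2,784 / 51,663 = 5.39%.
Change = 5.39% − 4.15% = +1.24 percentage points.

The unemployment rate changes by +1.24 percentage points.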